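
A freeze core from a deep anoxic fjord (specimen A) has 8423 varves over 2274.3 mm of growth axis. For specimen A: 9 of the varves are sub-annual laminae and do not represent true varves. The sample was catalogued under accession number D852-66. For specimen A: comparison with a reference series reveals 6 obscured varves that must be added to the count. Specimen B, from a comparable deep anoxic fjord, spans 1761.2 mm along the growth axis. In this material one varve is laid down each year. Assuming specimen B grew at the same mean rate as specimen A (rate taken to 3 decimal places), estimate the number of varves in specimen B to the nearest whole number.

Specimen A: true varve count = 8423 − 9 + 6 = 8420.
A: Mean rate = 2274.3 mm / 8420 years ≈ 0.270 mm per year.
For B, 1761.2 / 0.270 = 6522.96 years ≈ 6523 varves.

6523 varves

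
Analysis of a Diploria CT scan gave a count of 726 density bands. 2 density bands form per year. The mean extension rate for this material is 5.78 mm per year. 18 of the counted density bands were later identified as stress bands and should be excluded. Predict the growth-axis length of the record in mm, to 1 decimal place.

After corrections the count is 726 − 18 = 708 density bands.
With 2 density bands per year, 708 / 2 = 354 years.
354 years at 5.78 mm/year gives 5.78 × 354 = 2046.1 mm.

2046.1 mm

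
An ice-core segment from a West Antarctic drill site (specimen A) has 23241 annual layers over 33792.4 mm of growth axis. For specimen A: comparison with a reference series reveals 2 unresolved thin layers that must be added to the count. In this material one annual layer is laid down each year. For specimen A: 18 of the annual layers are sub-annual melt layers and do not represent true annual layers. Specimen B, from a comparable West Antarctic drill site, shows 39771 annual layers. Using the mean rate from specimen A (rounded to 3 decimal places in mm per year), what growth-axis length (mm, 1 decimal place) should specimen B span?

Specimen A: adjusted count: 23241 − 18 + 2 = 23225 annual layers.
A: Mean rate = 33792.4 mm / 23225 years ≈ 1.455 mm per year.
B's length ≈ 1.455 × 39771 = 57866.8 mm.

57866.8 mm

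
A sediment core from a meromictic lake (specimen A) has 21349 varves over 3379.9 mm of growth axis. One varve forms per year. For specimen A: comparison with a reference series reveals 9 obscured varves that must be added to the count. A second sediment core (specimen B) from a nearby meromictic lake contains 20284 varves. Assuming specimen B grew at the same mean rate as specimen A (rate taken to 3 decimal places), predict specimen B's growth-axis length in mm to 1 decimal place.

3204.9 mm

Specimen A: after corrections the count is 21349 + 9 = 21358 varves.
A: Extension rate ≈ 3379.9 / 21358 = 0.158 mm per year.
Length of B = 0.158 × 20284 = 3204.9 mm.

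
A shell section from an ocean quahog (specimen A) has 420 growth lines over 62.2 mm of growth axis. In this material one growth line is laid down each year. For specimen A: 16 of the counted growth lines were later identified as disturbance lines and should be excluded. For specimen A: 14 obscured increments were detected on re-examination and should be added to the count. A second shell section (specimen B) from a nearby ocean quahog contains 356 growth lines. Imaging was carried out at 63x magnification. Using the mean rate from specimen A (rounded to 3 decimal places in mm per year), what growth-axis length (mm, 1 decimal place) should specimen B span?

Specimen A: true growth line count = 420 − 16 + 14 = 418.
A: Mean rate = 62.2 mm / 418 years ≈ 0.149 mm/yr.
For B, 0.149 mm/year × 356 years = 53.0 mm.

53.0 mm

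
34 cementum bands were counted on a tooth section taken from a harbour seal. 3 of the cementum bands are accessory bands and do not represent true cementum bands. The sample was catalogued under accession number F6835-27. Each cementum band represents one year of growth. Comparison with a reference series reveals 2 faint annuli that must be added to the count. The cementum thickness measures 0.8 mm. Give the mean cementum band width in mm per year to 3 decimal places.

True cementum band count = 34 − 3 + 2 = 33.
0.8 mm over 33 years gives 0.8 / 33 ≈ 0.024 mm per year.

0.024 mm per year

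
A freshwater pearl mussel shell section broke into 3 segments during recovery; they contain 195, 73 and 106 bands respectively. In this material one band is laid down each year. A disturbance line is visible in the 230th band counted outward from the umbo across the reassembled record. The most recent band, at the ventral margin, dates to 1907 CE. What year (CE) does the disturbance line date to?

1763 CE

Total bands = 195 + 73 + 106 = 374.
Between band 230 and the ventral margin there are 374 − 230 = 144 bands.
The band at the ventral margin is 1907 CE, so the disturbance line dates to 1907 − 144 = 1763 CE.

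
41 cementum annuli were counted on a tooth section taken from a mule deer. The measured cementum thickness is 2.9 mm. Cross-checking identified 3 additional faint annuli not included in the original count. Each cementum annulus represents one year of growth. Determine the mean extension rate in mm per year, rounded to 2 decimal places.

Correcting the raw count gives 41 + 3 = 44 true cementum annuli.
2.9 mm over 44 years gives 2.9 / 44 ≈ 0.07 mm per year.

0.07 mm per year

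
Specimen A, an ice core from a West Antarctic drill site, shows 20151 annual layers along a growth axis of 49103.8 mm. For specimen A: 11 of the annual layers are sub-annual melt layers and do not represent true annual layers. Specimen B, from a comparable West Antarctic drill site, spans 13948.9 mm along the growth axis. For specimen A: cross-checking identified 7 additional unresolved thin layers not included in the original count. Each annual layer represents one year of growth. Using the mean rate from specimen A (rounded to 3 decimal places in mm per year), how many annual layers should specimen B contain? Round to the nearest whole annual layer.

Specimen A: adjusted count: 20151 − 11 + 7 = 20147 annual layers.
A: Mean rate = 49103.8 mm / 20147 years ≈ 2.437 mm/yr.
Specimen B: 13948.9 mm / 2.437 mm per year = 5723.80 years ≈ 5724 annual layers.

5724 annual layers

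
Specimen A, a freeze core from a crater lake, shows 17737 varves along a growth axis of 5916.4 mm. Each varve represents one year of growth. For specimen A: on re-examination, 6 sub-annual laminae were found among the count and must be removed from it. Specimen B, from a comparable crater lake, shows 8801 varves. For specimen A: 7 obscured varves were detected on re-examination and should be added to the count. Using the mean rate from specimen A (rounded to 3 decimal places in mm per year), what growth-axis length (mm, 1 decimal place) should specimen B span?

2939.5 mm

Specimen A: adjusted count: 17737 − 6 + 7 = 17738 varves.
A: Extension rate ≈ 5916.4 / 17738 = 0.334 mm/yr.
Length of B = 0.334 × 8801 = 2939.5 mm.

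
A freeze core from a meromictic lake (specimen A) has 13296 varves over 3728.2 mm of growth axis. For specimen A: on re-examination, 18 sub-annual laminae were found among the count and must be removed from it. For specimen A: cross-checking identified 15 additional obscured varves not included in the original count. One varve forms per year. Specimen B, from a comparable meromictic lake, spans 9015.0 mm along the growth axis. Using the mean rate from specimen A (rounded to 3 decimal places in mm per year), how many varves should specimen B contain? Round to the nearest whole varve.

32196 varves

Specimen A: true varve count = 13296 − 18 + 15 = 13293.
A: Extension rate ≈ 3728.2 / 13293 = 0.280 mm/yr.
Specimen B: 9015.0 mm / 0.280 mm per year = 32196.43 years ≈ 32196 varves.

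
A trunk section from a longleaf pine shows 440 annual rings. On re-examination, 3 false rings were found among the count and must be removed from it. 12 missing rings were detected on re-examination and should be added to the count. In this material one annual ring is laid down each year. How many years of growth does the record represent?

449 years

After corrections the count is 440 − 3 + 12 = 449 annual rings.
At one annual ring per year, that is 449 years.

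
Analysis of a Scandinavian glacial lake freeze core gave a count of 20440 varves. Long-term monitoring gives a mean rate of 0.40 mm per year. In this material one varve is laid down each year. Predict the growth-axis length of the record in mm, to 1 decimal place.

20440 years of growth are recorded.
20440 years at 0.40 mm/year gives 0.40 × 20440 = 8176.0 mm.

8176.0 mm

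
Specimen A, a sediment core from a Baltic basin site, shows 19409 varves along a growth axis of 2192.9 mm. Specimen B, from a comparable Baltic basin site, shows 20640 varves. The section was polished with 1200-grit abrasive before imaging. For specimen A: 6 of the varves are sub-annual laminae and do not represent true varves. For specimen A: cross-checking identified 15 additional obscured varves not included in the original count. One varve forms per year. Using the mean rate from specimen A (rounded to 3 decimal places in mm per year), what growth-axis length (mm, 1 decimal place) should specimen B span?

2332.3 mm

Specimen A: correcting the raw count gives 19409 − 6 + 15 = 19418 true varves.
A: Mean rate = 2192.9 mm / 19418 years ≈ 0.113 mm/year.
Length of B = 0.113 × 20640 = 2332.3 mm.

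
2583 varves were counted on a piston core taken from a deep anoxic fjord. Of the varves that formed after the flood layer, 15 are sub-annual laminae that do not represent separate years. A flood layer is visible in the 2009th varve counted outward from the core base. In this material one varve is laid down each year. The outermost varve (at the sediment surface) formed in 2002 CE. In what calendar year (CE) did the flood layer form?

2583 − 2009 = 574 varves lie beyond the flood layer toward the sediment surface.
574 − 15 false = 559 true varves after the flood layer.
Counting back 559 years from 2002 CE places the flood layer in 2002 − 559 = 1443 CE.

1443 CE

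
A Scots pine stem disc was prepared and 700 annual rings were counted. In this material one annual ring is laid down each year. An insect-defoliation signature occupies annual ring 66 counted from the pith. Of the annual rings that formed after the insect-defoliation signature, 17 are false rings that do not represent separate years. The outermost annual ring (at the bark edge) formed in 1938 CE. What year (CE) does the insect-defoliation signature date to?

700 − 66 = 634 annual rings lie beyond the insect-defoliation signature toward the bark edge.
Excluding 17 false annual rings: 634 − 17 = 617.
Counting back 617 years from 1938 CE places the insect-defoliation signature in 1938 − 617 = 1321 CE.

1321 CE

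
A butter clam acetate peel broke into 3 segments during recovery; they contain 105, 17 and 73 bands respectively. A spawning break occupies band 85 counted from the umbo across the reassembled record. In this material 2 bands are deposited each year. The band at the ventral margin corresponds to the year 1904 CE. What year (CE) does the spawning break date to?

1849 CE

Total bands = 105 + 17 + 73 = 195.
The spawning break sits at band 85 from the umbo, so 195 − 85 = 110 bands formed after it.
110 bands at 2 per year is 110 / 2 = 55 years.
The band at the ventral margin is 1904 CE, so the spawning break dates to 1904 − 55 = 1849 CE.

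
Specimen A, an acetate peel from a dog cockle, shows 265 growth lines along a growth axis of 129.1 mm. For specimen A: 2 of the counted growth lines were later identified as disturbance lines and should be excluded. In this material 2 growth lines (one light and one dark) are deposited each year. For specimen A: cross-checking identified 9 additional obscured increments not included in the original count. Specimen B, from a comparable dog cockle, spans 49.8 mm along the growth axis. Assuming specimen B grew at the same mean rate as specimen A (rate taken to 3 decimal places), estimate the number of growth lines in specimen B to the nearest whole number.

105 growth lines

Specimen A: after corrections the count is 265 − 2 + 9 = 272 growth lines.
Specimen A: with 2 growth lines per year, 272 / 2 = 136 years.
A: Extension rate ≈ 129.1 / 136 = 0.949 mm/yr.
B spans 49.8 / 0.949 = 52.48 years; at 2 growth lines per year that is 52.48 × 2 ≈ 105 growth lines.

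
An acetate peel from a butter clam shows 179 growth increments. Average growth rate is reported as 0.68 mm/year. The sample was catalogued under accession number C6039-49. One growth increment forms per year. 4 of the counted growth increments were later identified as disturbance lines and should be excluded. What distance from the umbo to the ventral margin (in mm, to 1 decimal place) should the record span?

After corrections the count is 179 − 4 = 175 growth increments.
Length ≈ 0.68 × 175 = 119.0 mm.

119.0 mm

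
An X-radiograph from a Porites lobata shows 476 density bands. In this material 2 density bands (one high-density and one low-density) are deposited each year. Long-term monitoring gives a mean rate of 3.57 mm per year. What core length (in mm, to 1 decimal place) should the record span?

849.7 mm

With 2 density bands per year, 476 / 2 = 238 years.
Predicted length = 3.57 mm/year × 238 years = 849.7 mm.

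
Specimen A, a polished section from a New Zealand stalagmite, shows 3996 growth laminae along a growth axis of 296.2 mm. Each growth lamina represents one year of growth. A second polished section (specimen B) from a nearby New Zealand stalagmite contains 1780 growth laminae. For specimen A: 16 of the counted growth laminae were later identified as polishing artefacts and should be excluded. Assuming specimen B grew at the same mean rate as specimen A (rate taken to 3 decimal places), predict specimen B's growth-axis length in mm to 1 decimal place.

131.7 mm

Specimen A: correcting the raw count gives 3996 − 16 = 3980 true growth laminae.
A: Mean rate = 296.2 mm / 3980 years ≈ 0.074 mm/year.
For B, 0.074 mm/year × 1780 years = 131.7 mm.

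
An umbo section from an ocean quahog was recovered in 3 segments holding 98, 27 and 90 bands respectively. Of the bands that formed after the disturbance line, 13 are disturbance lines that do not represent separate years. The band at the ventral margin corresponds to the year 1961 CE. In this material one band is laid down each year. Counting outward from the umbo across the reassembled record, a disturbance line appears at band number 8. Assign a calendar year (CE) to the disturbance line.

1767 CE

Total bands = 98 + 27 + 90 = 215.
215 − 8 = 207 bands lie beyond the disturbance line toward the ventral margin.
207 − 13 false = 194 true bands after the disturbance line.
1961 − 194 = 1767 CE.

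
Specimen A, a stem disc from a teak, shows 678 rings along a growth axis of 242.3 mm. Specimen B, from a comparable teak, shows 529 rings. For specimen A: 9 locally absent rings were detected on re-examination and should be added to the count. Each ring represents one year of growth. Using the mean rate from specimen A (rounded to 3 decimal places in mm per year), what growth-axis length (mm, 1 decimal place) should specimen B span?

186.7 mm

Specimen A: adjusted count: 678 + 9 = 687 rings.
A: Extension rate ≈ 242.3 / 687 = 0.353 mm/year.
For B, 0.353 mm/year × 529 years = 186.7 mm.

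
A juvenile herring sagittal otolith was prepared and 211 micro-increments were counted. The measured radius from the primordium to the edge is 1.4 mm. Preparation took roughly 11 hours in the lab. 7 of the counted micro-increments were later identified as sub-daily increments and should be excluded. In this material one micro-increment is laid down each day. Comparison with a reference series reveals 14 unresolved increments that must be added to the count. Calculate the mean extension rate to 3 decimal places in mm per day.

0.006 mm per day

True micro-increment count = 211 − 7 + 14 = 218.
Extension rate ≈ 1.4 / 218 = 0.006 mm per day.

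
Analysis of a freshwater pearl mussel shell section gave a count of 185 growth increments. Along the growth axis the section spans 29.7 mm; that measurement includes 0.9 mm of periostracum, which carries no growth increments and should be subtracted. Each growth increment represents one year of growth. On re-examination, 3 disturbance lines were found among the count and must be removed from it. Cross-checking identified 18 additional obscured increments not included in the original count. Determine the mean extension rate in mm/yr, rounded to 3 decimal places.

After corrections the count is 185 − 3 + 18 = 200 growth increments.
Net length = 29.7 − 0.9 = 28.8 mm.
Extension rate ≈ 28.8 / 200 = 0.144 mm/yr.

0.144 mm/yr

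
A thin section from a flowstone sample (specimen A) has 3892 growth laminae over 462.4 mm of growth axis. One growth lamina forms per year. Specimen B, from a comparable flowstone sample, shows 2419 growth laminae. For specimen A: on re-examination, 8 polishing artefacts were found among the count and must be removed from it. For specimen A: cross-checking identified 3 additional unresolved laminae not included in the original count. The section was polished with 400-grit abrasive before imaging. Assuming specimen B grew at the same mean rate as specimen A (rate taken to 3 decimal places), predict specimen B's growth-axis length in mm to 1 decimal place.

287.9 mm

Specimen A: after corrections the count is 3892 − 8 + 3 = 3887 growth laminae.
A: 462.4 mm over 3887 years gives 462.4 / 3887 ≈ 0.119 mm per year.
For B, 0.119 mm/year × 2419 years = 287.9 mm.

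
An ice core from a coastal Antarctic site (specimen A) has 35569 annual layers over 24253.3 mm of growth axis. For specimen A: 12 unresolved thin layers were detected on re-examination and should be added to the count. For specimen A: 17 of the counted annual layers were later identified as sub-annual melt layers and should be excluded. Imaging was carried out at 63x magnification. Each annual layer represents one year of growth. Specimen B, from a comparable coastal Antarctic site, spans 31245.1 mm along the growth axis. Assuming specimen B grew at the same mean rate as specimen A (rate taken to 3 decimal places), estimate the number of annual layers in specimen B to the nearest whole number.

45814 annual layers

Specimen A: true annual layer count = 35569 − 17 + 12 = 35564.
A: Extension rate ≈ 24253.3 / 35564 = 0.682 mm/year.
Specimen B: 31245.1 mm / 0.682 mm per year = 45813.93 years ≈ 45814 annual layers.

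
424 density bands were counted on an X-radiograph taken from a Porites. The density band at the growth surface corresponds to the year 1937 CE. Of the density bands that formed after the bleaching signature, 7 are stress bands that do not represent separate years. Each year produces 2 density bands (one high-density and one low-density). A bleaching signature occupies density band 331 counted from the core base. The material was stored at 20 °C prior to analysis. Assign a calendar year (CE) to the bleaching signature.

1894 CE

Between density band 331 and the growth surface there are 424 − 331 = 93 density bands.
Excluding 7 false density bands: 93 − 7 = 86.
86 density bands at 2 per year is 86 / 2 = 43 years.
The density band at the growth surface is 1937 CE, so the bleaching signature dates to 1937 − 43 = 1894 CE.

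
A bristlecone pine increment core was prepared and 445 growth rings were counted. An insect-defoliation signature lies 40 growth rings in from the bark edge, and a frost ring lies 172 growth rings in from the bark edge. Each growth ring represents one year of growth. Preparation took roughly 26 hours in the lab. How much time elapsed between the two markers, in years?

Separation: 172 − 40 = 132 growth rings.
That is 132 years at one growth ring per year.

132 years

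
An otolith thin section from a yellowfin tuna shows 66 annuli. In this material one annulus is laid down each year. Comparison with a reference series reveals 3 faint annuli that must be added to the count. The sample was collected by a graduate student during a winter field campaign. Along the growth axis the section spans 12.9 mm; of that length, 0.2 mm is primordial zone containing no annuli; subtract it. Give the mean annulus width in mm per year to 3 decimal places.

0.184 mm per year

Adjusted count: 66 + 3 = 69 annuli.
The growth record spans 12.9 − 0.2 = 12.7 mm.
12.7 mm over 69 years gives 12.7 / 69 ≈ 0.184 mm per year.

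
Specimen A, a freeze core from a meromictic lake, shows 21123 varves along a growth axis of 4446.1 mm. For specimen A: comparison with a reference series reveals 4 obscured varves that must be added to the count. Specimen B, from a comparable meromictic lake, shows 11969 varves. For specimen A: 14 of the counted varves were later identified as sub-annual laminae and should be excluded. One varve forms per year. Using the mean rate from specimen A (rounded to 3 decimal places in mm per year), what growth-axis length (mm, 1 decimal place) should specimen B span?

Specimen A: true varve count = 21123 − 14 + 4 = 21113.
A: Extension rate ≈ 4446.1 / 21113 = 0.211 mm per year.
Length of B = 0.211 × 11969 = 2525.5 mm.

2525.5 mm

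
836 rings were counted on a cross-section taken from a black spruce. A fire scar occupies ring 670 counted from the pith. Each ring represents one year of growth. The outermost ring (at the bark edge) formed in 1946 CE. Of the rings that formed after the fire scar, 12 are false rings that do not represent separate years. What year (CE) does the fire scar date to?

1792 CE

The fire scar sits at ring 670 from the pith, so 836 − 670 = 166 rings formed after it.
Excluding 12 false rings: 166 − 12 = 154.
Counting back 154 years from 1946 CE places the fire scar in 1946 − 154 = 1792 CE.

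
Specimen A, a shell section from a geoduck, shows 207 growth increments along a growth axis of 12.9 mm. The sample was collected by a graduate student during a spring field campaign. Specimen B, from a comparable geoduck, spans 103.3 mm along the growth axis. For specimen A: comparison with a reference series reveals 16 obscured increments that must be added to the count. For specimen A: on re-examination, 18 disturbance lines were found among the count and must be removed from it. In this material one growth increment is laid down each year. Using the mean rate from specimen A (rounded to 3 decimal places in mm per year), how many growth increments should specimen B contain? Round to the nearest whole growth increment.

1640 growth increments

Specimen A: correcting the raw count gives 207 − 18 + 16 = 205 true growth increments.
A: Extension rate ≈ 12.9 / 205 = 0.063 mm/yr.
B spans 103.3 / 0.063 = 1639.68 years ≈ 1640 growth increments.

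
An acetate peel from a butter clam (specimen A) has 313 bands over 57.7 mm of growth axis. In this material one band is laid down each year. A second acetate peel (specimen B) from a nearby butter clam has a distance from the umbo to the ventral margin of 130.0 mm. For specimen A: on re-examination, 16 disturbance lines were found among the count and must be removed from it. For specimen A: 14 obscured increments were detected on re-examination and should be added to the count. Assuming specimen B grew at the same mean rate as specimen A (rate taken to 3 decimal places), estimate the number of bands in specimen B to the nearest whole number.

699 bands

Specimen A: true band count = 313 − 16 + 14 = 311.
A: 57.7 mm over 311 years gives 57.7 / 311 ≈ 0.186 mm/yr.
Specimen B: 130.0 mm / 0.186 mm per year = 698.92 years ≈ 699 bands.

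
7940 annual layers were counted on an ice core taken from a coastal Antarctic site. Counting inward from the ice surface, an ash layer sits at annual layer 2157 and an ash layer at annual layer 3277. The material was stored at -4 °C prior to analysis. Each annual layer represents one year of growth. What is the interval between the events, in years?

1120 yr

3277 − 2157 = 1120 annual layers lie between the two events.
That is 1120 years at one annual layer per year.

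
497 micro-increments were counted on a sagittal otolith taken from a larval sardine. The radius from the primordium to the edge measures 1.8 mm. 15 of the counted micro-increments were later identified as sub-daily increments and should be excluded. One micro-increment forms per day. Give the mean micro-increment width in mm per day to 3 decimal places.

0.004 mm per day

Adjusted count: 497 − 15 = 482 micro-increments.
Extension rate ≈ 1.8 / 482 = 0.004 mm per day.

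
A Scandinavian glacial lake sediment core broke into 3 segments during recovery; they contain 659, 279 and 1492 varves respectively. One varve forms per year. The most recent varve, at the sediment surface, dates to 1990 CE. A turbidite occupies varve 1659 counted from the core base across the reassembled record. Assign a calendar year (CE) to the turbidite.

1219 CE

Total varves = 659 + 279 + 1492 = 2430.
The turbidite sits at varve 1659 from the core base, so 2430 − 1659 = 771 varves formed after it.
The varve at the sediment surface is 1990 CE, so the turbidite dates to 1990 − 771 = 1219 CE.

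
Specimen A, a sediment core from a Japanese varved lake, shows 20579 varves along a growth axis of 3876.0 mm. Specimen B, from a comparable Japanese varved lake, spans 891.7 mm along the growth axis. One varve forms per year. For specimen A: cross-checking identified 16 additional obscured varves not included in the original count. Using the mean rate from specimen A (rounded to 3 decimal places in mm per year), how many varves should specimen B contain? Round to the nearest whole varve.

Specimen A: after corrections the count is 20579 + 16 = 20595 varves.
A: 3876.0 mm over 20595 years gives 3876.0 / 20595 ≈ 0.188 mm per year.
For B, 891.7 / 0.188 = 4743.09 years ≈ 4743 varves.

4743 varves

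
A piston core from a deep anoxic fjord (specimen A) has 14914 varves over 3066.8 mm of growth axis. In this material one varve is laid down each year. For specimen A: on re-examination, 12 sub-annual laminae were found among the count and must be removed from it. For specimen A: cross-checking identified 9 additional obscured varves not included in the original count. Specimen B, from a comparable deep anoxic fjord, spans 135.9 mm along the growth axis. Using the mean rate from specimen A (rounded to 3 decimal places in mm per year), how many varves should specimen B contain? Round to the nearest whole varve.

Specimen A: correcting the raw count gives 14914 − 12 + 9 = 14911 true varves.
A: Mean rate = 3066.8 mm / 14911 years ≈ 0.206 mm/yr.
B spans 135.9 / 0.206 = 659.71 years ≈ 660 varves.

660 varves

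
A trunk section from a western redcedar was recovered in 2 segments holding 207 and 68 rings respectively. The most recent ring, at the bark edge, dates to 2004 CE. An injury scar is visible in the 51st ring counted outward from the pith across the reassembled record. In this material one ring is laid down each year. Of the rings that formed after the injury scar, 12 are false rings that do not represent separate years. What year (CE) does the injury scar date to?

1792 CE

Total rings = 207 + 68 = 275.
The injury scar sits at ring 51 from the pith, so 275 − 51 = 224 rings formed after it.
224 − 12 false = 212 true rings after the injury scar.
Counting back 212 years from 2004 CE places the injury scar in 2004 − 212 = 1792 CE.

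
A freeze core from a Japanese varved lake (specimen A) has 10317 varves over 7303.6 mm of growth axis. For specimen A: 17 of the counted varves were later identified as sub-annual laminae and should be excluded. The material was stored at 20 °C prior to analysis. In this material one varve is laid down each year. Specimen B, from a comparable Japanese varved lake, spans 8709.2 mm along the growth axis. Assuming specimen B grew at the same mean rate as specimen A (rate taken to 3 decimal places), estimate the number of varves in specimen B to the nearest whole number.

Specimen A: adjusted count: 10317 − 17 = 10300 varves.
A: 7303.6 mm over 10300 years gives 7303.6 / 10300 ≈ 0.709 mm/yr.
B spans 8709.2 / 0.709 = 12283.78 years ≈ 12284 varves.

12284 varves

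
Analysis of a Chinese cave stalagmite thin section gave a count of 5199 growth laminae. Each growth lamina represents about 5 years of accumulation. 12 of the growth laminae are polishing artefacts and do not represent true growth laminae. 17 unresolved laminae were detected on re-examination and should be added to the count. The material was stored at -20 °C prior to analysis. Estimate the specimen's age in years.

Adjusted count: 5199 − 12 + 17 = 5204 growth laminae.
5204 growth laminae at 5 years each span 5204 × 5 = 26020 years.

26020 yr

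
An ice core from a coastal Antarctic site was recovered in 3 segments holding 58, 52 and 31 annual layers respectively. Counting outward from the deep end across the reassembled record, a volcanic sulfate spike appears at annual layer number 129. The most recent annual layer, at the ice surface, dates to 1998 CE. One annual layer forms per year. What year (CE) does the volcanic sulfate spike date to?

Total annual layers = 58 + 52 + 31 = 141.
The volcanic sulfate spike sits at annual layer 129 from the deep end, so 141 − 129 = 12 annual layers formed after it.
The annual layer at the ice surface is 1998 CE, so the volcanic sulfate spike dates to 1998 − 12 = 1986 CE.

1986 CE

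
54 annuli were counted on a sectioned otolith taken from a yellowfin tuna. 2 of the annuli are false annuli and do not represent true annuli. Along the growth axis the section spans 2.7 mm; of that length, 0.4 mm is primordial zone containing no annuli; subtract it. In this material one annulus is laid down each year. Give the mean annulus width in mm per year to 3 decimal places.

0.044 mm per year

True annulus count = 54 − 2 = 52.
The growth record spans 2.7 − 0.4 = 2.3 mm.
Mean rate = 2.3 mm / 52 years ≈ 0.044 mm per year.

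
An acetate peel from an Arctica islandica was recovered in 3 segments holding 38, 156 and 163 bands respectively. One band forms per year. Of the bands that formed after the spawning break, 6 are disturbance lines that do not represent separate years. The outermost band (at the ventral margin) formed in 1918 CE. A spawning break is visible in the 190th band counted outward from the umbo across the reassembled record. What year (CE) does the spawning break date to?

Total bands = 38 + 156 + 163 = 357.
Between band 190 and the ventral margin there are 357 − 190 = 167 bands.
167 − 6 false = 161 true bands after the spawning break.
The band at the ventral margin is 1918 CE, so the spawning break dates to 1918 − 161 = 1757 CE.

1757 CE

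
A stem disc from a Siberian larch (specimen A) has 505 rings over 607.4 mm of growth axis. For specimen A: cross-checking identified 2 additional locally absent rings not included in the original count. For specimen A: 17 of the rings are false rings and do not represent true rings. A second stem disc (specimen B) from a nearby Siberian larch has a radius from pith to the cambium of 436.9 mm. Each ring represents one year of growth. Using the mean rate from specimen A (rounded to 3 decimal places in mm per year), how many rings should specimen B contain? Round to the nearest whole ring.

352 rings

Specimen A: correcting the raw count gives 505 − 17 + 2 = 490 true rings.
A: Mean rate = 607.4 mm / 490 years ≈ 1.240 mm/yr.
For B, 436.9 / 1.240 = 352.34 years ≈ 352 rings.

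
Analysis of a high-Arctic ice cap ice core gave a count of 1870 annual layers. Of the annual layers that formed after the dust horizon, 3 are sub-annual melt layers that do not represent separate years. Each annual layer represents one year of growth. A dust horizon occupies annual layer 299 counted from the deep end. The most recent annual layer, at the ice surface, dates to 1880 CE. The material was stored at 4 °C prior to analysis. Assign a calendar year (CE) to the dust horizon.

The dust horizon sits at annual layer 299 from the deep end, so 1870 − 299 = 1571 annual layers formed after it.
1571 − 3 false = 1568 true annual layers after the dust horizon.
The annual layer at the ice surface is 1880 CE, so the dust horizon dates to 1880 − 1568 = 312 CE.

312 CE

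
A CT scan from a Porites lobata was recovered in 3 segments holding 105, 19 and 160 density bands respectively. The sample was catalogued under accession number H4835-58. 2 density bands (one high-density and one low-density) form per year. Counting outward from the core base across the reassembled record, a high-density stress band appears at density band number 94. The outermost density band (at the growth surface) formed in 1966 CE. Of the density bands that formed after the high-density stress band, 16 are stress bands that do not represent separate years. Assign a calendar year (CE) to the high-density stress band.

Total density bands = 105 + 19 + 160 = 284.
Between density band 94 and the growth surface there are 284 − 94 = 190 density bands.
Removing the 16 false density bands leaves 190 − 16 = 174 true density bands beyond the high-density stress band.
With 2 density bands per year, 174 / 2 = 87 years.
1966 − 87 = 1879 CE.

1879 CE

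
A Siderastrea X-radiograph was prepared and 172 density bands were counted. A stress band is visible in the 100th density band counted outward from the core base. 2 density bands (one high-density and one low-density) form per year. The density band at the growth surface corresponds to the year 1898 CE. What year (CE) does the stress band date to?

Between density band 100 and the growth surface there are 172 − 100 = 72 density bands.
Dividing by 2 density bands per year: 72 / 2 = 36 years.
1898 − 36 = 1862 CE.

1862 CE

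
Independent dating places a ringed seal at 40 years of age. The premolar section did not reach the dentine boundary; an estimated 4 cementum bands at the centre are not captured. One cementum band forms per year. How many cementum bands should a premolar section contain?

36 cementum bands

Expected cementum bands over 40 years: 40.
Subtracting the 4 cementum bands not captured gives 40 − 4 = 36 cementum bands in the record.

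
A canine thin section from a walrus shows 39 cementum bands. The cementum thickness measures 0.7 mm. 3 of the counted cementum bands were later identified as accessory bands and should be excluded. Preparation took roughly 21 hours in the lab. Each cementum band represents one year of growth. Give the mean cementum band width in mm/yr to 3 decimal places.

0.019 mm/yr

True cementum band count = 39 − 3 = 36.
Mean rate = 0.7 mm / 36 years ≈ 0.019 mm/yr.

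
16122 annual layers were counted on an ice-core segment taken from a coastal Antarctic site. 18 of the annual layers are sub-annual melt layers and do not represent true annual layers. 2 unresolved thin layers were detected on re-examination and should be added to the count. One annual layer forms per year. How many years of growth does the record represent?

True annual layer count = 16122 − 18 + 2 = 16106.
One annual layer per year makes the duration 16106 years.

16106 yr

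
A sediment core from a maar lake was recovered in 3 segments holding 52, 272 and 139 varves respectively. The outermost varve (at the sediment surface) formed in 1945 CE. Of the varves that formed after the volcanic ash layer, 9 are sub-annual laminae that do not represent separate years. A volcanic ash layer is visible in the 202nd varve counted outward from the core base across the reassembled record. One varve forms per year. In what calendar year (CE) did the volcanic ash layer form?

1693 CE

Total varves = 52 + 272 + 139 = 463.
463 − 202 = 261 varves lie beyond the volcanic ash layer toward the sediment surface.
Excluding 9 false varves: 261 − 9 = 252.
Counting back 252 years from 1945 CE places the volcanic ash layer in 1945 − 252 = 1693 CE.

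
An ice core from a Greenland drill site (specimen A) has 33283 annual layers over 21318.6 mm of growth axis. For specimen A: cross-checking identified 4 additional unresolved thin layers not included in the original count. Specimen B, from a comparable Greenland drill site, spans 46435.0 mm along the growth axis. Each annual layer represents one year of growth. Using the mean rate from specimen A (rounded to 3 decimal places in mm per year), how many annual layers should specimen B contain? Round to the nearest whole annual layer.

Specimen A: adjusted count: 33283 + 4 = 33287 annual layers.
A: 21318.6 mm over 33287 years gives 21318.6 / 33287 ≈ 0.640 mm per year.
Specimen B: 46435.0 mm / 0.640 mm per year = 72554.69 years ≈ 72555 annual layers.

72555 annual layers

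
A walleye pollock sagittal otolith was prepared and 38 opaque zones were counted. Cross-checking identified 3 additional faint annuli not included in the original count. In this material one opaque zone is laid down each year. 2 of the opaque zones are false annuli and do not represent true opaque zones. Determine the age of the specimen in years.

Adjusted count: 38 − 2 + 3 = 39 opaque zones.
At one opaque zone per year, that is 39 years.

39 yr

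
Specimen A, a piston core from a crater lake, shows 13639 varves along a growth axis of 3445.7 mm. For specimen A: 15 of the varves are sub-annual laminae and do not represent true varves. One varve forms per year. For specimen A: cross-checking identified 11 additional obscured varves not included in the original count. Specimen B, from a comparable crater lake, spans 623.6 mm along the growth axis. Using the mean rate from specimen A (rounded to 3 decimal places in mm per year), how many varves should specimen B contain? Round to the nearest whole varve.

Specimen A: true varve count = 13639 − 15 + 11 = 13635.
A: Extension rate ≈ 3445.7 / 13635 = 0.253 mm per year.
Specimen B: 623.6 mm / 0.253 mm per year = 2464.82 years ≈ 2465 varves.

2465 varves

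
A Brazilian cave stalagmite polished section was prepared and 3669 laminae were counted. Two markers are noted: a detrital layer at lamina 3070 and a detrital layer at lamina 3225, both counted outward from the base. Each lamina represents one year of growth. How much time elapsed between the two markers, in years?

Separation: 3225 − 3070 = 155 laminae.
That is 155 years at one lamina per year.

155 yr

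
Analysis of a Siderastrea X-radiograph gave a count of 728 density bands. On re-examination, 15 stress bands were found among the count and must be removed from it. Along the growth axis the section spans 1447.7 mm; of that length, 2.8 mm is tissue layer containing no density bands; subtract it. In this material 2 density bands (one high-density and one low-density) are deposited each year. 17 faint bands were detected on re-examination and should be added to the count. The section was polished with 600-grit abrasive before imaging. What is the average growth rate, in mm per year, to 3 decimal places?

True density band count = 728 − 15 + 17 = 730.
Dividing by 2 density bands per year: 730 / 2 = 365 years.
Removing the 2.8 mm offcut leaves 1447.7 − 2.8 = 1444.9 mm.
1444.9 mm over 365 years gives 1444.9 / 365 ≈ 3.959 mm per year.

3.959 mm per year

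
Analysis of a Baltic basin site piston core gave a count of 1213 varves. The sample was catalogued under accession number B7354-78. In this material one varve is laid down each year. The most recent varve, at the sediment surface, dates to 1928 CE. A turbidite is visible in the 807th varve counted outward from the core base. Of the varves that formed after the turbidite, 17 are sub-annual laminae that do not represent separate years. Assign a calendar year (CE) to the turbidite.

1213 − 807 = 406 varves lie beyond the turbidite toward the sediment surface.
Excluding 17 false varves: 406 − 17 = 389.
The varve at the sediment surface is 1928 CE, so the turbidite dates to 1928 − 389 = 1539 CE.

1539 CE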